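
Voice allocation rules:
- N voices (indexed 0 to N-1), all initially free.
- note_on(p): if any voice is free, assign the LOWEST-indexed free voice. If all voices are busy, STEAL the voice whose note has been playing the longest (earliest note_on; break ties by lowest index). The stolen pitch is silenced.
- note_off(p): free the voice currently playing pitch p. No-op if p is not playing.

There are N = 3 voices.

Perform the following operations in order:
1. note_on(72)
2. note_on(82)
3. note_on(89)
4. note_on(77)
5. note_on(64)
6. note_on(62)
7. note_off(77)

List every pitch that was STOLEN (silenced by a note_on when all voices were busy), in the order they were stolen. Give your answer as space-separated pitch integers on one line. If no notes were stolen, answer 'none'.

Answer: 72 82 89

Derivation:
Op 1: note_on(72): voice 0 is free -> assigned | voices=[72 - -]
Op 2: note_on(82): voice 1 is free -> assigned | voices=[72 82 -]
Op 3: note_on(89): voice 2 is free -> assigned | voices=[72 82 89]
Op 4: note_on(77): all voices busy, STEAL voice 0 (pitch 72, oldest) -> assign | voices=[77 82 89]
Op 5: note_on(64): all voices busy, STEAL voice 1 (pitch 82, oldest) -> assign | voices=[77 64 89]
Op 6: note_on(62): all voices busy, STEAL voice 2 (pitch 89, oldest) -> assign | voices=[77 64 62]
Op 7: note_off(77): free voice 0 | voices=[- 64 62]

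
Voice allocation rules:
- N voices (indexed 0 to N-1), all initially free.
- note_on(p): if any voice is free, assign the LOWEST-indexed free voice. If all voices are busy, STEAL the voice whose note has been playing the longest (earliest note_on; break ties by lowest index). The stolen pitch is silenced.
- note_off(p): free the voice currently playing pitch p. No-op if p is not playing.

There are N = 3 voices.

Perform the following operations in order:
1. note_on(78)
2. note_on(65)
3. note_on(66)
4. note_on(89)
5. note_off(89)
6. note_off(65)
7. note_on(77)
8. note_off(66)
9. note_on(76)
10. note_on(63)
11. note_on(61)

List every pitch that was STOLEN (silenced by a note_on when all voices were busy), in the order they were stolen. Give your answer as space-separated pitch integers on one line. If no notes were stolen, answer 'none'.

Answer: 78 77

Derivation:
Op 1: note_on(78): voice 0 is free -> assigned | voices=[78 - -]
Op 2: note_on(65): voice 1 is free -> assigned | voices=[78 65 -]
Op 3: note_on(66): voice 2 is free -> assigned | voices=[78 65 66]
Op 4: note_on(89): all voices busy, STEAL voice 0 (pitch 78, oldest) -> assign | voices=[89 65 66]
Op 5: note_off(89): free voice 0 | voices=[- 65 66]
Op 6: note_off(65): free voice 1 | voices=[- - 66]
Op 7: note_on(77): voice 0 is free -> assigned | voices=[77 - 66]
Op 8: note_off(66): free voice 2 | voices=[77 - -]
Op 9: note_on(76): voice 1 is free -> assigned | voices=[77 76 -]
Op 10: note_on(63): voice 2 is free -> assigned | voices=[77 76 63]
Op 11: note_on(61): all voices busy, STEAL voice 0 (pitch 77, oldest) -> assign | voices=[61 76 63]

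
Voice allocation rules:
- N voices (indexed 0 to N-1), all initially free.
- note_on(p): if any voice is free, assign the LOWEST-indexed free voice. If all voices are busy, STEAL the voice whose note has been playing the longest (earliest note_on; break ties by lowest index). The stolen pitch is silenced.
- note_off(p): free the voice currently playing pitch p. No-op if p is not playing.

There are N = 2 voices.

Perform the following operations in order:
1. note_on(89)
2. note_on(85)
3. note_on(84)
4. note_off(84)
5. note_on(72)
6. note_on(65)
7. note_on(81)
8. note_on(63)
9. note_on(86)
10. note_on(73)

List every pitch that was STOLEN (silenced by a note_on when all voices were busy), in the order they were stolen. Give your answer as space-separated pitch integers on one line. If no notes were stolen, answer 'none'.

Answer: 89 85 72 65 81 63

Derivation:
Op 1: note_on(89): voice 0 is free -> assigned | voices=[89 -]
Op 2: note_on(85): voice 1 is free -> assigned | voices=[89 85]
Op 3: note_on(84): all voices busy, STEAL voice 0 (pitch 89, oldest) -> assign | voices=[84 85]
Op 4: note_off(84): free voice 0 | voices=[- 85]
Op 5: note_on(72): voice 0 is free -> assigned | voices=[72 85]
Op 6: note_on(65): all voices busy, STEAL voice 1 (pitch 85, oldest) -> assign | voices=[72 65]
Op 7: note_on(81): all voices busy, STEAL voice 0 (pitch 72, oldest) -> assign | voices=[81 65]
Op 8: note_on(63): all voices busy, STEAL voice 1 (pitch 65, oldest) -> assign | voices=[81 63]
Op 9: note_on(86): all voices busy, STEAL voice 0 (pitch 81, oldest) -> assign | voices=[86 63]
Op 10: note_on(73): all voices busy, STEAL voice 1 (pitch 63, oldest) -> assign | voices=[86 73]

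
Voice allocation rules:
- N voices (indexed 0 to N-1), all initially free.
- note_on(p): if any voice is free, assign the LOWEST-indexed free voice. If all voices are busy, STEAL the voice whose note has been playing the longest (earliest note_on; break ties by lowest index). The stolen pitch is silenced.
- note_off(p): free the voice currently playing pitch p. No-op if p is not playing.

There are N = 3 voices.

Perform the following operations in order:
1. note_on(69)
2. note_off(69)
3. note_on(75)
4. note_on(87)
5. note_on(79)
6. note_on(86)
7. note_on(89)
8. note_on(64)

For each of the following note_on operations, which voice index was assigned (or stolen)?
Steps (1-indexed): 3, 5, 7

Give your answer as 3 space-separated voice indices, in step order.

Answer: 0 2 1

Derivation:
Op 1: note_on(69): voice 0 is free -> assigned | voices=[69 - -]
Op 2: note_off(69): free voice 0 | voices=[- - -]
Op 3: note_on(75): voice 0 is free -> assigned | voices=[75 - -]
Op 4: note_on(87): voice 1 is free -> assigned | voices=[75 87 -]
Op 5: note_on(79): voice 2 is free -> assigned | voices=[75 87 79]
Op 6: note_on(86): all voices busy, STEAL voice 0 (pitch 75, oldest) -> assign | voices=[86 87 79]
Op 7: note_on(89): all voices busy, STEAL voice 1 (pitch 87, oldest) -> assign | voices=[86 89 79]
Op 8: note_on(64): all voices busy, STEAL voice 2 (pitch 79, oldest) -> assign | voices=[86 89 64]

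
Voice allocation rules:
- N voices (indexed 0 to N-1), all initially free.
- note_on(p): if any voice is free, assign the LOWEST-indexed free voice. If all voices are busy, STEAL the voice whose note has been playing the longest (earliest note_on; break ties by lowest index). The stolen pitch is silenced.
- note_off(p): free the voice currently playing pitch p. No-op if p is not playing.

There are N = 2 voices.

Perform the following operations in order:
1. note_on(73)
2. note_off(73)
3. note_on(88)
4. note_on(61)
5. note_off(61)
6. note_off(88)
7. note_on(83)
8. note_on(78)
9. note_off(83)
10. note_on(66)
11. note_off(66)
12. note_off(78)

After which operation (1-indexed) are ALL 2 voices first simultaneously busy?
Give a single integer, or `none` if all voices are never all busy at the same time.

Op 1: note_on(73): voice 0 is free -> assigned | voices=[73 -]
Op 2: note_off(73): free voice 0 | voices=[- -]
Op 3: note_on(88): voice 0 is free -> assigned | voices=[88 -]
Op 4: note_on(61): voice 1 is free -> assigned | voices=[88 61]
Op 5: note_off(61): free voice 1 | voices=[88 -]
Op 6: note_off(88): free voice 0 | voices=[- -]
Op 7: note_on(83): voice 0 is free -> assigned | voices=[83 -]
Op 8: note_on(78): voice 1 is free -> assigned | voices=[83 78]
Op 9: note_off(83): free voice 0 | voices=[- 78]
Op 10: note_on(66): voice 0 is free -> assigned | voices=[66 78]
Op 11: note_off(66): free voice 0 | voices=[- 78]
Op 12: note_off(78): free voice 1 | voices=[- -]

Answer: 4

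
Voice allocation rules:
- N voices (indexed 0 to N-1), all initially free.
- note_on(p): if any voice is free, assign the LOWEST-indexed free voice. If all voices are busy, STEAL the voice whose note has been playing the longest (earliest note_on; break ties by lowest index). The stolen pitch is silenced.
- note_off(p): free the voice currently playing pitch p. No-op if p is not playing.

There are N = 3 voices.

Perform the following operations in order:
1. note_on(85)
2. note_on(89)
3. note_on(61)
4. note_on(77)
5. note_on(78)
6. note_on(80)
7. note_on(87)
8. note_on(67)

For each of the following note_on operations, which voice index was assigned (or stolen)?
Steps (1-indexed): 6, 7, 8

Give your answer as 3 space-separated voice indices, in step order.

Op 1: note_on(85): voice 0 is free -> assigned | voices=[85 - -]
Op 2: note_on(89): voice 1 is free -> assigned | voices=[85 89 -]
Op 3: note_on(61): voice 2 is free -> assigned | voices=[85 89 61]
Op 4: note_on(77): all voices busy, STEAL voice 0 (pitch 85, oldest) -> assign | voices=[77 89 61]
Op 5: note_on(78): all voices busy, STEAL voice 1 (pitch 89, oldest) -> assign | voices=[77 78 61]
Op 6: note_on(80): all voices busy, STEAL voice 2 (pitch 61, oldest) -> assign | voices=[77 78 80]
Op 7: note_on(87): all voices busy, STEAL voice 0 (pitch 77, oldest) -> assign | voices=[87 78 80]
Op 8: note_on(67): all voices busy, STEAL voice 1 (pitch 78, oldest) -> assign | voices=[87 67 80]

Answer: 2 0 1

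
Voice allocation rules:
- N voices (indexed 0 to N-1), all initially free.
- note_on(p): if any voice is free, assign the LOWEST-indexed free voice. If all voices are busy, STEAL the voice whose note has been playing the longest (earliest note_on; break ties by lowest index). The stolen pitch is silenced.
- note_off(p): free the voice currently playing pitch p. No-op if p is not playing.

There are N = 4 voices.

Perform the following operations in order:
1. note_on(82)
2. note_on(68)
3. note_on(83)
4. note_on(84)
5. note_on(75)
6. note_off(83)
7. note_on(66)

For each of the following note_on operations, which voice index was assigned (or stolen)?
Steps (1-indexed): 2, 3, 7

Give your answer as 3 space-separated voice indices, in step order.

Op 1: note_on(82): voice 0 is free -> assigned | voices=[82 - - -]
Op 2: note_on(68): voice 1 is free -> assigned | voices=[82 68 - -]
Op 3: note_on(83): voice 2 is free -> assigned | voices=[82 68 83 -]
Op 4: note_on(84): voice 3 is free -> assigned | voices=[82 68 83 84]
Op 5: note_on(75): all voices busy, STEAL voice 0 (pitch 82, oldest) -> assign | voices=[75 68 83 84]
Op 6: note_off(83): free voice 2 | voices=[75 68 - 84]
Op 7: note_on(66): voice 2 is free -> assigned | voices=[75 68 66 84]

Answer: 1 2 2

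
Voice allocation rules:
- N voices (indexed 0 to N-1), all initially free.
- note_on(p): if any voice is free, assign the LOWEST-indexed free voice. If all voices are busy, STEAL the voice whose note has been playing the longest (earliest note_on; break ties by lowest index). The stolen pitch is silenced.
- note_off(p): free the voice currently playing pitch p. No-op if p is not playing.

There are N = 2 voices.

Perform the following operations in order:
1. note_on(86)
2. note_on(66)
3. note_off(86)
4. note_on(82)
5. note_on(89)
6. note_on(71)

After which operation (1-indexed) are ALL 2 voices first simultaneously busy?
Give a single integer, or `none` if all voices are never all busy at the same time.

Op 1: note_on(86): voice 0 is free -> assigned | voices=[86 -]
Op 2: note_on(66): voice 1 is free -> assigned | voices=[86 66]
Op 3: note_off(86): free voice 0 | voices=[- 66]
Op 4: note_on(82): voice 0 is free -> assigned | voices=[82 66]
Op 5: note_on(89): all voices busy, STEAL voice 1 (pitch 66, oldest) -> assign | voices=[82 89]
Op 6: note_on(71): all voices busy, STEAL voice 0 (pitch 82, oldest) -> assign | voices=[71 89]

Answer: 2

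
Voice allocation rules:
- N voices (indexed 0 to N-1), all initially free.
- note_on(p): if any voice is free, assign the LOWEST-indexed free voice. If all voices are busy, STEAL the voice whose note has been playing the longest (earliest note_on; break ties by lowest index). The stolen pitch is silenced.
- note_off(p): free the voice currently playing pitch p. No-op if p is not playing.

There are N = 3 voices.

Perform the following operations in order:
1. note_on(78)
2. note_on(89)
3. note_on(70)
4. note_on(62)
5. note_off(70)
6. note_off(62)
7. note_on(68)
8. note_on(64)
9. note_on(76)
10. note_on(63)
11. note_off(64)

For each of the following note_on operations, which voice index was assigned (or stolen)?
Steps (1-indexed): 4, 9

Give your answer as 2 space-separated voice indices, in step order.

Answer: 0 1

Derivation:
Op 1: note_on(78): voice 0 is free -> assigned | voices=[78 - -]
Op 2: note_on(89): voice 1 is free -> assigned | voices=[78 89 -]
Op 3: note_on(70): voice 2 is free -> assigned | voices=[78 89 70]
Op 4: note_on(62): all voices busy, STEAL voice 0 (pitch 78, oldest) -> assign | voices=[62 89 70]
Op 5: note_off(70): free voice 2 | voices=[62 89 -]
Op 6: note_off(62): free voice 0 | voices=[- 89 -]
Op 7: note_on(68): voice 0 is free -> assigned | voices=[68 89 -]
Op 8: note_on(64): voice 2 is free -> assigned | voices=[68 89 64]
Op 9: note_on(76): all voices busy, STEAL voice 1 (pitch 89, oldest) -> assign | voices=[68 76 64]
Op 10: note_on(63): all voices busy, STEAL voice 0 (pitch 68, oldest) -> assign | voices=[63 76 64]
Op 11: note_off(64): free voice 2 | voices=[63 76 -]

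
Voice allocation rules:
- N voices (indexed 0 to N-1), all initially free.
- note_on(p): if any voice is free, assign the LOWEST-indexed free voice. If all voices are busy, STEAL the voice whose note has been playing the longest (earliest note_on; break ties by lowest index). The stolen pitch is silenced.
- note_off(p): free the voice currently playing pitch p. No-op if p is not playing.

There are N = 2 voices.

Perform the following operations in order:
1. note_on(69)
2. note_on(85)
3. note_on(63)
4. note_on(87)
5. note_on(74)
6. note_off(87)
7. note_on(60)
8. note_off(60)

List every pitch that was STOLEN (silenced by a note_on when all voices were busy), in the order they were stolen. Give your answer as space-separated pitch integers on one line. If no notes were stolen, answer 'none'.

Op 1: note_on(69): voice 0 is free -> assigned | voices=[69 -]
Op 2: note_on(85): voice 1 is free -> assigned | voices=[69 85]
Op 3: note_on(63): all voices busy, STEAL voice 0 (pitch 69, oldest) -> assign | voices=[63 85]
Op 4: note_on(87): all voices busy, STEAL voice 1 (pitch 85, oldest) -> assign | voices=[63 87]
Op 5: note_on(74): all voices busy, STEAL voice 0 (pitch 63, oldest) -> assign | voices=[74 87]
Op 6: note_off(87): free voice 1 | voices=[74 -]
Op 7: note_on(60): voice 1 is free -> assigned | voices=[74 60]
Op 8: note_off(60): free voice 1 | voices=[74 -]

Answer: 69 85 63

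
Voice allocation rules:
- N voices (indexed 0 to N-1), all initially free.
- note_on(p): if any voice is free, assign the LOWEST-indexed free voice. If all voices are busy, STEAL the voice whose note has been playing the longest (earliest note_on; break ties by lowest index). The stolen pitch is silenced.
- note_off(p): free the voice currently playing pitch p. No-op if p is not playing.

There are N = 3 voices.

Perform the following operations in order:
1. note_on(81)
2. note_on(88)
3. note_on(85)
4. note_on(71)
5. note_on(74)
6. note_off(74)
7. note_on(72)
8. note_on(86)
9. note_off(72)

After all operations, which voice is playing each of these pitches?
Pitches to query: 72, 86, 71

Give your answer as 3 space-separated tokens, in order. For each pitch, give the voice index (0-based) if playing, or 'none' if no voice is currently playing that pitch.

Op 1: note_on(81): voice 0 is free -> assigned | voices=[81 - -]
Op 2: note_on(88): voice 1 is free -> assigned | voices=[81 88 -]
Op 3: note_on(85): voice 2 is free -> assigned | voices=[81 88 85]
Op 4: note_on(71): all voices busy, STEAL voice 0 (pitch 81, oldest) -> assign | voices=[71 88 85]
Op 5: note_on(74): all voices busy, STEAL voice 1 (pitch 88, oldest) -> assign | voices=[71 74 85]
Op 6: note_off(74): free voice 1 | voices=[71 - 85]
Op 7: note_on(72): voice 1 is free -> assigned | voices=[71 72 85]
Op 8: note_on(86): all voices busy, STEAL voice 2 (pitch 85, oldest) -> assign | voices=[71 72 86]
Op 9: note_off(72): free voice 1 | voices=[71 - 86]

Answer: none 2 0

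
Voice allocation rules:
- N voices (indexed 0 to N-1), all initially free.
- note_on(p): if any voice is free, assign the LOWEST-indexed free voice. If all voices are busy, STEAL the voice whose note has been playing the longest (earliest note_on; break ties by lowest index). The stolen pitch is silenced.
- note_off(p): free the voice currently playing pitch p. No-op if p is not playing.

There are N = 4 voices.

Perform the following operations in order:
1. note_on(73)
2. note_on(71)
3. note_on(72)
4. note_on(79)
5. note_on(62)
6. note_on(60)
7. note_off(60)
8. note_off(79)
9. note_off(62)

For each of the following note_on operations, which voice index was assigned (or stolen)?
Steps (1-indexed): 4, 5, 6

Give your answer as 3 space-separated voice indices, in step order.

Answer: 3 0 1

Derivation:
Op 1: note_on(73): voice 0 is free -> assigned | voices=[73 - - -]
Op 2: note_on(71): voice 1 is free -> assigned | voices=[73 71 - -]
Op 3: note_on(72): voice 2 is free -> assigned | voices=[73 71 72 -]
Op 4: note_on(79): voice 3 is free -> assigned | voices=[73 71 72 79]
Op 5: note_on(62): all voices busy, STEAL voice 0 (pitch 73, oldest) -> assign | voices=[62 71 72 79]
Op 6: note_on(60): all voices busy, STEAL voice 1 (pitch 71, oldest) -> assign | voices=[62 60 72 79]
Op 7: note_off(60): free voice 1 | voices=[62 - 72 79]
Op 8: note_off(79): free voice 3 | voices=[62 - 72 -]
Op 9: note_off(62): free voice 0 | voices=[- - 72 -]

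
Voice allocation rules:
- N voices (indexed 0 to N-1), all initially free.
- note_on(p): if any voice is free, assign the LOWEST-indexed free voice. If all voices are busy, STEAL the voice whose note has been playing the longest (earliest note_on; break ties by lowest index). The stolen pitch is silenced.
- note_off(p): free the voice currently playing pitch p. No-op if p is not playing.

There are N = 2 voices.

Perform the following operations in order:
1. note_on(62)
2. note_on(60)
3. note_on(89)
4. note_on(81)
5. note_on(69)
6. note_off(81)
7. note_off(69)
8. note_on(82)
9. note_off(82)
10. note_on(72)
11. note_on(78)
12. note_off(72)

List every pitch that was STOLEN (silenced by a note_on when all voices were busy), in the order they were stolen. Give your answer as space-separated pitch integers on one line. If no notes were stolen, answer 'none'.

Op 1: note_on(62): voice 0 is free -> assigned | voices=[62 -]
Op 2: note_on(60): voice 1 is free -> assigned | voices=[62 60]
Op 3: note_on(89): all voices busy, STEAL voice 0 (pitch 62, oldest) -> assign | voices=[89 60]
Op 4: note_on(81): all voices busy, STEAL voice 1 (pitch 60, oldest) -> assign | voices=[89 81]
Op 5: note_on(69): all voices busy, STEAL voice 0 (pitch 89, oldest) -> assign | voices=[69 81]
Op 6: note_off(81): free voice 1 | voices=[69 -]
Op 7: note_off(69): free voice 0 | voices=[- -]
Op 8: note_on(82): voice 0 is free -> assigned | voices=[82 -]
Op 9: note_off(82): free voice 0 | voices=[- -]
Op 10: note_on(72): voice 0 is free -> assigned | voices=[72 -]
Op 11: note_on(78): voice 1 is free -> assigned | voices=[72 78]
Op 12: note_off(72): free voice 0 | voices=[- 78]

Answer: 62 60 89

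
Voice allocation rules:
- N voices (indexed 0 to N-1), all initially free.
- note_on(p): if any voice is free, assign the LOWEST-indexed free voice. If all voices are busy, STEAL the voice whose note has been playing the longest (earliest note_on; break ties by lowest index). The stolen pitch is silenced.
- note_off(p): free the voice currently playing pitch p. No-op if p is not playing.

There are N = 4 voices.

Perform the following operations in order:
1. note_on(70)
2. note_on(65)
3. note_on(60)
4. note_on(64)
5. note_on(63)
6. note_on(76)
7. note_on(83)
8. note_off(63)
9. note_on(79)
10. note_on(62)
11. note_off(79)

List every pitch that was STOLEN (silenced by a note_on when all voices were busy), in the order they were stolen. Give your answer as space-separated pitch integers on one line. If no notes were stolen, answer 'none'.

Op 1: note_on(70): voice 0 is free -> assigned | voices=[70 - - -]
Op 2: note_on(65): voice 1 is free -> assigned | voices=[70 65 - -]
Op 3: note_on(60): voice 2 is free -> assigned | voices=[70 65 60 -]
Op 4: note_on(64): voice 3 is free -> assigned | voices=[70 65 60 64]
Op 5: note_on(63): all voices busy, STEAL voice 0 (pitch 70, oldest) -> assign | voices=[63 65 60 64]
Op 6: note_on(76): all voices busy, STEAL voice 1 (pitch 65, oldest) -> assign | voices=[63 76 60 64]
Op 7: note_on(83): all voices busy, STEAL voice 2 (pitch 60, oldest) -> assign | voices=[63 76 83 64]
Op 8: note_off(63): free voice 0 | voices=[- 76 83 64]
Op 9: note_on(79): voice 0 is free -> assigned | voices=[79 76 83 64]
Op 10: note_on(62): all voices busy, STEAL voice 3 (pitch 64, oldest) -> assign | voices=[79 76 83 62]
Op 11: note_off(79): free voice 0 | voices=[- 76 83 62]

Answer: 70 65 60 64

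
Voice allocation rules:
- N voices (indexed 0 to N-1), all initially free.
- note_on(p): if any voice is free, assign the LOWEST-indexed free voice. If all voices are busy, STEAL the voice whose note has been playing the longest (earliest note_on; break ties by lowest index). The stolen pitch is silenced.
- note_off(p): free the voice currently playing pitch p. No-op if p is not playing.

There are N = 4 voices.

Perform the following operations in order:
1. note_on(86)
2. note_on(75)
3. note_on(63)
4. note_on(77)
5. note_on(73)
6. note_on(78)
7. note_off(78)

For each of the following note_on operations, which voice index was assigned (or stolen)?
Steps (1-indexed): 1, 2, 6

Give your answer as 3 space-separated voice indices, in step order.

Op 1: note_on(86): voice 0 is free -> assigned | voices=[86 - - -]
Op 2: note_on(75): voice 1 is free -> assigned | voices=[86 75 - -]
Op 3: note_on(63): voice 2 is free -> assigned | voices=[86 75 63 -]
Op 4: note_on(77): voice 3 is free -> assigned | voices=[86 75 63 77]
Op 5: note_on(73): all voices busy, STEAL voice 0 (pitch 86, oldest) -> assign | voices=[73 75 63 77]
Op 6: note_on(78): all voices busy, STEAL voice 1 (pitch 75, oldest) -> assign | voices=[73 78 63 77]
Op 7: note_off(78): free voice 1 | voices=[73 - 63 77]

Answer: 0 1 1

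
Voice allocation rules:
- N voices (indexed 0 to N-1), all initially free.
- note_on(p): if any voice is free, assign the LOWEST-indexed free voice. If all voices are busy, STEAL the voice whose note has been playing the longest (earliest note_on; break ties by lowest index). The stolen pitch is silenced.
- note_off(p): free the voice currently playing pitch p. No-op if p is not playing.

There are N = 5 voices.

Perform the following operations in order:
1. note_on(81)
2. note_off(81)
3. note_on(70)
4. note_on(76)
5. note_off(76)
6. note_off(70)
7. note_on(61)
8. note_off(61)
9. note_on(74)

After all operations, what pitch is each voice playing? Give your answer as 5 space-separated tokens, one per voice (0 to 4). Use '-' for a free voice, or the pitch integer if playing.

Answer: 74 - - - -

Derivation:
Op 1: note_on(81): voice 0 is free -> assigned | voices=[81 - - - -]
Op 2: note_off(81): free voice 0 | voices=[- - - - -]
Op 3: note_on(70): voice 0 is free -> assigned | voices=[70 - - - -]
Op 4: note_on(76): voice 1 is free -> assigned | voices=[70 76 - - -]
Op 5: note_off(76): free voice 1 | voices=[70 - - - -]
Op 6: note_off(70): free voice 0 | voices=[- - - - -]
Op 7: note_on(61): voice 0 is free -> assigned | voices=[61 - - - -]
Op 8: note_off(61): free voice 0 | voices=[- - - - -]
Op 9: note_on(74): voice 0 is free -> assigned | voices=[74 - - - -]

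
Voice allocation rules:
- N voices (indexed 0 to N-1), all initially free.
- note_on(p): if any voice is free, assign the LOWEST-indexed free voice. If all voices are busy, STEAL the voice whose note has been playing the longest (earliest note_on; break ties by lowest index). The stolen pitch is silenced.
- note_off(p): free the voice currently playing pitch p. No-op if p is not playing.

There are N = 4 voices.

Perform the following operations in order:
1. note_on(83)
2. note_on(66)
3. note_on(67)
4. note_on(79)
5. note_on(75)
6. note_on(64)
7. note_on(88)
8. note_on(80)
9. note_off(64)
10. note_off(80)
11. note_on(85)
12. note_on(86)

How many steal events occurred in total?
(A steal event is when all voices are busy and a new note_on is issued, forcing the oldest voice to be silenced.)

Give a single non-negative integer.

Answer: 4

Derivation:
Op 1: note_on(83): voice 0 is free -> assigned | voices=[83 - - -]
Op 2: note_on(66): voice 1 is free -> assigned | voices=[83 66 - -]
Op 3: note_on(67): voice 2 is free -> assigned | voices=[83 66 67 -]
Op 4: note_on(79): voice 3 is free -> assigned | voices=[83 66 67 79]
Op 5: note_on(75): all voices busy, STEAL voice 0 (pitch 83, oldest) -> assign | voices=[75 66 67 79]
Op 6: note_on(64): all voices busy, STEAL voice 1 (pitch 66, oldest) -> assign | voices=[75 64 67 79]
Op 7: note_on(88): all voices busy, STEAL voice 2 (pitch 67, oldest) -> assign | voices=[75 64 88 79]
Op 8: note_on(80): all voices busy, STEAL voice 3 (pitch 79, oldest) -> assign | voices=[75 64 88 80]
Op 9: note_off(64): free voice 1 | voices=[75 - 88 80]
Op 10: note_off(80): free voice 3 | voices=[75 - 88 -]
Op 11: note_on(85): voice 1 is free -> assigned | voices=[75 85 88 -]
Op 12: note_on(86): voice 3 is free -> assigned | voices=[75 85 88 86]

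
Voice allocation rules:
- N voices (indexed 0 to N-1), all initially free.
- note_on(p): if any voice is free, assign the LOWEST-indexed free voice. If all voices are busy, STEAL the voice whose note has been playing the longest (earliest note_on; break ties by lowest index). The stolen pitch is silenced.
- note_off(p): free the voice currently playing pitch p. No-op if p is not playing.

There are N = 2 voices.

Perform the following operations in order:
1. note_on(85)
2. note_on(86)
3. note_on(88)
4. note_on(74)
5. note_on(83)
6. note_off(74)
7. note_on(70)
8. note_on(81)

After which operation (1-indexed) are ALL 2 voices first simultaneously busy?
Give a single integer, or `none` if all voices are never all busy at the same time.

Answer: 2

Derivation:
Op 1: note_on(85): voice 0 is free -> assigned | voices=[85 -]
Op 2: note_on(86): voice 1 is free -> assigned | voices=[85 86]
Op 3: note_on(88): all voices busy, STEAL voice 0 (pitch 85, oldest) -> assign | voices=[88 86]
Op 4: note_on(74): all voices busy, STEAL voice 1 (pitch 86, oldest) -> assign | voices=[88 74]
Op 5: note_on(83): all voices busy, STEAL voice 0 (pitch 88, oldest) -> assign | voices=[83 74]
Op 6: note_off(74): free voice 1 | voices=[83 -]
Op 7: note_on(70): voice 1 is free -> assigned | voices=[83 70]
Op 8: note_on(81): all voices busy, STEAL voice 0 (pitch 83, oldest) -> assign | voices=[81 70]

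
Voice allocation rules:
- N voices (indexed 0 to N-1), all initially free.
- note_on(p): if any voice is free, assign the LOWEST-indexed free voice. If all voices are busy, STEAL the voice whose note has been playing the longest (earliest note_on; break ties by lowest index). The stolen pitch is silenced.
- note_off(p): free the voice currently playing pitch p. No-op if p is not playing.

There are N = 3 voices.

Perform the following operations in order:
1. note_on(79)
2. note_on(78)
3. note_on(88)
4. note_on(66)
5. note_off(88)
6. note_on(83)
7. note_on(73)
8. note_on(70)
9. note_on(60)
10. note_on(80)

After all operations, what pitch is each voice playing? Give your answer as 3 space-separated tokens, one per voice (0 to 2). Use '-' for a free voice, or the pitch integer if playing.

Op 1: note_on(79): voice 0 is free -> assigned | voices=[79 - -]
Op 2: note_on(78): voice 1 is free -> assigned | voices=[79 78 -]
Op 3: note_on(88): voice 2 is free -> assigned | voices=[79 78 88]
Op 4: note_on(66): all voices busy, STEAL voice 0 (pitch 79, oldest) -> assign | voices=[66 78 88]
Op 5: note_off(88): free voice 2 | voices=[66 78 -]
Op 6: note_on(83): voice 2 is free -> assigned | voices=[66 78 83]
Op 7: note_on(73): all voices busy, STEAL voice 1 (pitch 78, oldest) -> assign | voices=[66 73 83]
Op 8: note_on(70): all voices busy, STEAL voice 0 (pitch 66, oldest) -> assign | voices=[70 73 83]
Op 9: note_on(60): all voices busy, STEAL voice 2 (pitch 83, oldest) -> assign | voices=[70 73 60]
Op 10: note_on(80): all voices busy, STEAL voice 1 (pitch 73, oldest) -> assign | voices=[70 80 60]

Answer: 70 80 60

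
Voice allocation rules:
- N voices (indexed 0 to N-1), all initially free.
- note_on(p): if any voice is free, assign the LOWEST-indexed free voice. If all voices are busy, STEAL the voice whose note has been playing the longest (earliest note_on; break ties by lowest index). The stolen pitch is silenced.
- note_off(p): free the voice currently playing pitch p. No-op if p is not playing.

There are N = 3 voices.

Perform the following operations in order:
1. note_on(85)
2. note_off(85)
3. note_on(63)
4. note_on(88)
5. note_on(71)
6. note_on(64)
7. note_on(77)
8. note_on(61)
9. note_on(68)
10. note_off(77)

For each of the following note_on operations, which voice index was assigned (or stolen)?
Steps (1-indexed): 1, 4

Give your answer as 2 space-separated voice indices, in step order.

Op 1: note_on(85): voice 0 is free -> assigned | voices=[85 - -]
Op 2: note_off(85): free voice 0 | voices=[- - -]
Op 3: note_on(63): voice 0 is free -> assigned | voices=[63 - -]
Op 4: note_on(88): voice 1 is free -> assigned | voices=[63 88 -]
Op 5: note_on(71): voice 2 is free -> assigned | voices=[63 88 71]
Op 6: note_on(64): all voices busy, STEAL voice 0 (pitch 63, oldest) -> assign | voices=[64 88 71]
Op 7: note_on(77): all voices busy, STEAL voice 1 (pitch 88, oldest) -> assign | voices=[64 77 71]
Op 8: note_on(61): all voices busy, STEAL voice 2 (pitch 71, oldest) -> assign | voices=[64 77 61]
Op 9: note_on(68): all voices busy, STEAL voice 0 (pitch 64, oldest) -> assign | voices=[68 77 61]
Op 10: note_off(77): free voice 1 | voices=[68 - 61]

Answer: 0 1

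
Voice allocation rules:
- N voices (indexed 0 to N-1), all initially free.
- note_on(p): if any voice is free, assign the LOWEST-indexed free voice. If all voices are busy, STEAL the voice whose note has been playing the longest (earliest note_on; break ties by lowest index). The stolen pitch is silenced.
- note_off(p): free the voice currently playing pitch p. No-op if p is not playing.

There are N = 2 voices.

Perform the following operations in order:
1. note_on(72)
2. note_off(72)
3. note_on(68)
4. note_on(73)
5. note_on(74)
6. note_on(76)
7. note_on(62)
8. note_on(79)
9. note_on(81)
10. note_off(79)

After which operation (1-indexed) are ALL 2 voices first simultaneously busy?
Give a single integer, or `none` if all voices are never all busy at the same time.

Answer: 4

Derivation:
Op 1: note_on(72): voice 0 is free -> assigned | voices=[72 -]
Op 2: note_off(72): free voice 0 | voices=[- -]
Op 3: note_on(68): voice 0 is free -> assigned | voices=[68 -]
Op 4: note_on(73): voice 1 is free -> assigned | voices=[68 73]
Op 5: note_on(74): all voices busy, STEAL voice 0 (pitch 68, oldest) -> assign | voices=[74 73]
Op 6: note_on(76): all voices busy, STEAL voice 1 (pitch 73, oldest) -> assign | voices=[74 76]
Op 7: note_on(62): all voices busy, STEAL voice 0 (pitch 74, oldest) -> assign | voices=[62 76]
Op 8: note_on(79): all voices busy, STEAL voice 1 (pitch 76, oldest) -> assign | voices=[62 79]
Op 9: note_on(81): all voices busy, STEAL voice 0 (pitch 62, oldest) -> assign | voices=[81 79]
Op 10: note_off(79): free voice 1 | voices=[81 -]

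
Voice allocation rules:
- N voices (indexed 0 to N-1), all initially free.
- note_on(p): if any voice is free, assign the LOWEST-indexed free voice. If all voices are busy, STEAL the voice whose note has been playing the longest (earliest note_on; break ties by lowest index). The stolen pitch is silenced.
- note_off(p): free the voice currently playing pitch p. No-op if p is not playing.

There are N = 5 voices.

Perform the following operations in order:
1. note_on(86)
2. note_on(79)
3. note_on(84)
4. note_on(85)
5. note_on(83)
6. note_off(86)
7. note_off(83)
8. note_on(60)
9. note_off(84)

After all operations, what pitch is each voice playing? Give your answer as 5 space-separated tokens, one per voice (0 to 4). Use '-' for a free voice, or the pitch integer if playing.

Op 1: note_on(86): voice 0 is free -> assigned | voices=[86 - - - -]
Op 2: note_on(79): voice 1 is free -> assigned | voices=[86 79 - - -]
Op 3: note_on(84): voice 2 is free -> assigned | voices=[86 79 84 - -]
Op 4: note_on(85): voice 3 is free -> assigned | voices=[86 79 84 85 -]
Op 5: note_on(83): voice 4 is free -> assigned | voices=[86 79 84 85 83]
Op 6: note_off(86): free voice 0 | voices=[- 79 84 85 83]
Op 7: note_off(83): free voice 4 | voices=[- 79 84 85 -]
Op 8: note_on(60): voice 0 is free -> assigned | voices=[60 79 84 85 -]
Op 9: note_off(84): free voice 2 | voices=[60 79 - 85 -]

Answer: 60 79 - 85 -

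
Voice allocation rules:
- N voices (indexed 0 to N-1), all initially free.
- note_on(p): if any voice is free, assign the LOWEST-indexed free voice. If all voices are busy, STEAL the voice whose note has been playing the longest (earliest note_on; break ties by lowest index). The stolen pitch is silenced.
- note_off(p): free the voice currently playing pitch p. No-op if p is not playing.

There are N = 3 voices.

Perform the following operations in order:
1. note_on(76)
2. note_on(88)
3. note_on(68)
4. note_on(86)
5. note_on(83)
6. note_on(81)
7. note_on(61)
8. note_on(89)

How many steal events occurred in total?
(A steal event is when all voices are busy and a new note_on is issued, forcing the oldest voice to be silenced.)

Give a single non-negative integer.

Answer: 5

Derivation:
Op 1: note_on(76): voice 0 is free -> assigned | voices=[76 - -]
Op 2: note_on(88): voice 1 is free -> assigned | voices=[76 88 -]
Op 3: note_on(68): voice 2 is free -> assigned | voices=[76 88 68]
Op 4: note_on(86): all voices busy, STEAL voice 0 (pitch 76, oldest) -> assign | voices=[86 88 68]
Op 5: note_on(83): all voices busy, STEAL voice 1 (pitch 88, oldest) -> assign | voices=[86 83 68]
Op 6: note_on(81): all voices busy, STEAL voice 2 (pitch 68, oldest) -> assign | voices=[86 83 81]
Op 7: note_on(61): all voices busy, STEAL voice 0 (pitch 86, oldest) -> assign | voices=[61 83 81]
Op 8: note_on(89): all voices busy, STEAL voice 1 (pitch 83, oldest) -> assign | voices=[61 89 81]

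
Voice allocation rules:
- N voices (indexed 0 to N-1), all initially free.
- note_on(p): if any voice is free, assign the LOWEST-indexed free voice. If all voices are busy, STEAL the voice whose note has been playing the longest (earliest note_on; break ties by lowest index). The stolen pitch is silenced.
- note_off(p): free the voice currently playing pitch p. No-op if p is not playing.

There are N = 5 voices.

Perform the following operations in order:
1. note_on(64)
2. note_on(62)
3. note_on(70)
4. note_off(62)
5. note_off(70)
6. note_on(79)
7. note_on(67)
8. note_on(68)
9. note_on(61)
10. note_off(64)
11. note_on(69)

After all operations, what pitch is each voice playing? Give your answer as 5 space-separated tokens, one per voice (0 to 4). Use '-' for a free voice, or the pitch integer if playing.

Answer: 69 79 67 68 61

Derivation:
Op 1: note_on(64): voice 0 is free -> assigned | voices=[64 - - - -]
Op 2: note_on(62): voice 1 is free -> assigned | voices=[64 62 - - -]
Op 3: note_on(70): voice 2 is free -> assigned | voices=[64 62 70 - -]
Op 4: note_off(62): free voice 1 | voices=[64 - 70 - -]
Op 5: note_off(70): free voice 2 | voices=[64 - - - -]
Op 6: note_on(79): voice 1 is free -> assigned | voices=[64 79 - - -]
Op 7: note_on(67): voice 2 is free -> assigned | voices=[64 79 67 - -]
Op 8: note_on(68): voice 3 is free -> assigned | voices=[64 79 67 68 -]
Op 9: note_on(61): voice 4 is free -> assigned | voices=[64 79 67 68 61]
Op 10: note_off(64): free voice 0 | voices=[- 79 67 68 61]
Op 11: note_on(69): voice 0 is free -> assigned | voices=[69 79 67 68 61]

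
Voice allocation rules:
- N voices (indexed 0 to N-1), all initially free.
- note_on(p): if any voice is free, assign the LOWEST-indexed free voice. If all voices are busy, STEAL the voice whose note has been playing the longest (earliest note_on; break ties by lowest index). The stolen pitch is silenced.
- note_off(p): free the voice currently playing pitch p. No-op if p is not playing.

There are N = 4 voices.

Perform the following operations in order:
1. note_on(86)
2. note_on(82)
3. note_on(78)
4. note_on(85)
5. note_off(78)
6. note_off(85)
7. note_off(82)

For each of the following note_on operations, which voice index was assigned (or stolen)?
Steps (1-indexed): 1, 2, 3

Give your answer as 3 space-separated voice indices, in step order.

Answer: 0 1 2

Derivation:
Op 1: note_on(86): voice 0 is free -> assigned | voices=[86 - - -]
Op 2: note_on(82): voice 1 is free -> assigned | voices=[86 82 - -]
Op 3: note_on(78): voice 2 is free -> assigned | voices=[86 82 78 -]
Op 4: note_on(85): voice 3 is free -> assigned | voices=[86 82 78 85]
Op 5: note_off(78): free voice 2 | voices=[86 82 - 85]
Op 6: note_off(85): free voice 3 | voices=[86 82 - -]
Op 7: note_off(82): free voice 1 | voices=[86 - - -]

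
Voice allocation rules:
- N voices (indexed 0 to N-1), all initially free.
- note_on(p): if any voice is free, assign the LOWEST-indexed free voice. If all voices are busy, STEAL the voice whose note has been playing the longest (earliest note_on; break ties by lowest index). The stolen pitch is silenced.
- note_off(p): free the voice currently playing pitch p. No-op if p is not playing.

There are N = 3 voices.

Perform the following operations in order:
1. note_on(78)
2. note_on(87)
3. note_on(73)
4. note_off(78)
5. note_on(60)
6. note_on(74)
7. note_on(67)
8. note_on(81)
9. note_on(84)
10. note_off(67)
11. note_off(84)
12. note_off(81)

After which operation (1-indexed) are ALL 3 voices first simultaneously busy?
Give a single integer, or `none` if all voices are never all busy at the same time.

Answer: 3

Derivation:
Op 1: note_on(78): voice 0 is free -> assigned | voices=[78 - -]
Op 2: note_on(87): voice 1 is free -> assigned | voices=[78 87 -]
Op 3: note_on(73): voice 2 is free -> assigned | voices=[78 87 73]
Op 4: note_off(78): free voice 0 | voices=[- 87 73]
Op 5: note_on(60): voice 0 is free -> assigned | voices=[60 87 73]
Op 6: note_on(74): all voices busy, STEAL voice 1 (pitch 87, oldest) -> assign | voices=[60 74 73]
Op 7: note_on(67): all voices busy, STEAL voice 2 (pitch 73, oldest) -> assign | voices=[60 74 67]
Op 8: note_on(81): all voices busy, STEAL voice 0 (pitch 60, oldest) -> assign | voices=[81 74 67]
Op 9: note_on(84): all voices busy, STEAL voice 1 (pitch 74, oldest) -> assign | voices=[81 84 67]
Op 10: note_off(67): free voice 2 | voices=[81 84 -]
Op 11: note_off(84): free voice 1 | voices=[81 - -]
Op 12: note_off(81): free voice 0 | voices=[- - -]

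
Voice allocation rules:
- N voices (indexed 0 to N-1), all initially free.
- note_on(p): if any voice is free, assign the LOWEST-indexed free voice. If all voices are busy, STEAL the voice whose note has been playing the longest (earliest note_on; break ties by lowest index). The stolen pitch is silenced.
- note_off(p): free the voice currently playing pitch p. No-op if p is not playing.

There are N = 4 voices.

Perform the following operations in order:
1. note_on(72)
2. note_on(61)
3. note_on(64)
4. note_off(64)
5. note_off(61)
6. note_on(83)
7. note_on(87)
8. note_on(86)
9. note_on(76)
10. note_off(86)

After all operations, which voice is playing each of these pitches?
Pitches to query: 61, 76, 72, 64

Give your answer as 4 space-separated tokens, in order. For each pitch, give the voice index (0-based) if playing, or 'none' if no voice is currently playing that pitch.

Op 1: note_on(72): voice 0 is free -> assigned | voices=[72 - - -]
Op 2: note_on(61): voice 1 is free -> assigned | voices=[72 61 - -]
Op 3: note_on(64): voice 2 is free -> assigned | voices=[72 61 64 -]
Op 4: note_off(64): free voice 2 | voices=[72 61 - -]
Op 5: note_off(61): free voice 1 | voices=[72 - - -]
Op 6: note_on(83): voice 1 is free -> assigned | voices=[72 83 - -]
Op 7: note_on(87): voice 2 is free -> assigned | voices=[72 83 87 -]
Op 8: note_on(86): voice 3 is free -> assigned | voices=[72 83 87 86]
Op 9: note_on(76): all voices busy, STEAL voice 0 (pitch 72, oldest) -> assign | voices=[76 83 87 86]
Op 10: note_off(86): free voice 3 | voices=[76 83 87 -]

Answer: none 0 none none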